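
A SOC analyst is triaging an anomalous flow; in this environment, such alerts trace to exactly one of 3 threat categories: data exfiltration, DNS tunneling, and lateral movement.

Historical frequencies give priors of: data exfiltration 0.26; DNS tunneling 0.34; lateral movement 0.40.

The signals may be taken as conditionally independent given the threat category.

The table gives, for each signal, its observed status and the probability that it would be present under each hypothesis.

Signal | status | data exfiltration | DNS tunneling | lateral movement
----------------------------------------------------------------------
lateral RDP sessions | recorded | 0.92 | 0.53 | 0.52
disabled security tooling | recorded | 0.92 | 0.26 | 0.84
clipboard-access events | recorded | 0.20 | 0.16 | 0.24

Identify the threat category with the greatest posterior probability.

By Bayes' rule with conditional independence, the unnormalized weight for each hypothesis is prior × ∏ likelihoods:
  data exfiltration: 0.26 × 0.92 × 0.92 × 0.20 = 0.044013
  DNS tunneling: 0.34 × 0.53 × 0.26 × 0.16 = 0.0074963
  lateral movement: 0.40 × 0.52 × 0.84 × 0.24 = 0.041933
Marginal likelihood of the evidence = 0.093442.
P(data exfiltration | evidence) ≈ 0.044013 / 0.093442 ≈ 0.471
P(DNS tunneling | evidence) ≈ 0.0074963 / 0.093442 ≈ 0.080
P(lateral movement | evidence) ≈ 0.041933 / 0.093442 ≈ 0.449
The largest is 0.471, so data exfiltration is most probable.

data exfiltration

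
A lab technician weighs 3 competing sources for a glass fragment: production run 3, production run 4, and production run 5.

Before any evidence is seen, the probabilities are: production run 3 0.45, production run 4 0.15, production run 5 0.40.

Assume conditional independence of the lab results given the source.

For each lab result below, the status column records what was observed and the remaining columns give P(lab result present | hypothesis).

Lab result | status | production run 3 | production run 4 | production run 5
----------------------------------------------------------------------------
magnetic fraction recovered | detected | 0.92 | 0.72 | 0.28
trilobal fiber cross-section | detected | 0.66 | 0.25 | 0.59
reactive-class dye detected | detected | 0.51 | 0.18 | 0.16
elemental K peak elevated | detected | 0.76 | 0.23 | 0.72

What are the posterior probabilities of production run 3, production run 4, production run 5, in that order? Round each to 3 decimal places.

By Bayes' rule with conditional independence, the unnormalized weight for each hypothesis is prior × ∏ likelihoods:
  production run 3: 0.45 × 0.92 × 0.66 × 0.51 × 0.76 = 0.10591
  production run 4: 0.15 × 0.72 × 0.25 × 0.18 × 0.23 = 0.0011178
  production run 5: 0.40 × 0.28 × 0.59 × 0.16 × 0.72 = 0.0076124
Marginal likelihood of the evidence = 0.11464.
P(production run 3 | evidence) = 0.10591 / 0.11464 ≈ 0.924
P(production run 4 | evidence) = 0.0011178 / 0.11464 ≈ 0.010
P(production run 5 | evidence) = 0.0076124 / 0.11464 ≈ 0.066

0.924, 0.010, 0.066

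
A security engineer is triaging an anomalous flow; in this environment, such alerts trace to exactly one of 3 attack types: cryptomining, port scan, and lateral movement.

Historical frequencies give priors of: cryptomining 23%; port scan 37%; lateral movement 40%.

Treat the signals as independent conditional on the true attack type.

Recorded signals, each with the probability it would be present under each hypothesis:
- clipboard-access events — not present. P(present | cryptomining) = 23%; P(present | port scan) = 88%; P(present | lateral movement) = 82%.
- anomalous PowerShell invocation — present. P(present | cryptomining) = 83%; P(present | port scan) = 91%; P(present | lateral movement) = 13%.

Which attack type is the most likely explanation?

By Bayes' rule with conditional independence, the unnormalized weight for each hypothesis is prior × ∏ likelihoods (using 1 − P(present | H) for each absent signal):
  cryptomining: 0.23 × (1 − 0.23) × 0.83 = 0.14699
  port scan: 0.37 × (1 − 0.88) × 0.91 = 0.040404
  lateral movement: 0.40 × (1 − 0.82) × 0.13 = 0.00936
Normalizing constant Z = 0.14699 + 0.040404 + 0.00936 = 0.19676.
P(cryptomining | evidence) ≈ 0.14699 / 0.19676 ≈ 0.747
P(port scan | evidence) ≈ 0.040404 / 0.19676 ≈ 0.205
P(lateral movement | evidence) ≈ 0.00936 / 0.19676 ≈ 0.048
The largest is 0.747, so cryptomining is most probable.

cryptomining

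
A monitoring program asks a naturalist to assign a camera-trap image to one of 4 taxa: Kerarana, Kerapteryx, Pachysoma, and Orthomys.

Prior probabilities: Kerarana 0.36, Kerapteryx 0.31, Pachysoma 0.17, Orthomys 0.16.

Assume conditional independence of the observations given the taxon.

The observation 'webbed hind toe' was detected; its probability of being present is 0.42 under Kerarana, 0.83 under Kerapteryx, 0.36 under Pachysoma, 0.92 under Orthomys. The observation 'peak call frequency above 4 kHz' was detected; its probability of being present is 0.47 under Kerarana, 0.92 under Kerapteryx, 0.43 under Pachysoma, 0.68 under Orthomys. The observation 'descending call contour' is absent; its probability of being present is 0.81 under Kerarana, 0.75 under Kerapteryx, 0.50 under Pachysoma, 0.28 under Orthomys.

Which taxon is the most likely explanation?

Orthomys

By Bayes' rule with conditional independence, the unnormalized weight for each hypothesis is prior × ∏ likelihoods (using 1 − P(present | H) for each absent observation):
  Kerarana: 0.36 × 0.42 × 0.47 × (1 − 0.81) = 0.013502
  Kerapteryx: 0.31 × 0.83 × 0.92 × (1 − 0.75) = 0.059179
  Pachysoma: 0.17 × 0.36 × 0.43 × (1 − 0.50) = 0.013158
  Orthomys: 0.16 × 0.92 × 0.68 × (1 − 0.28) = 0.072069
Marginal likelihood of the evidence = 0.15791.
P(Kerarana | evidence) ≈ 0.013502 / 0.15791 ≈ 0.086
P(Kerapteryx | evidence) ≈ 0.059179 / 0.15791 ≈ 0.375
P(Pachysoma | evidence) ≈ 0.013158 / 0.15791 ≈ 0.083
P(Orthomys | evidence) ≈ 0.072069 / 0.15791 ≈ 0.456
The largest is 0.456, so Orthomys is most probable.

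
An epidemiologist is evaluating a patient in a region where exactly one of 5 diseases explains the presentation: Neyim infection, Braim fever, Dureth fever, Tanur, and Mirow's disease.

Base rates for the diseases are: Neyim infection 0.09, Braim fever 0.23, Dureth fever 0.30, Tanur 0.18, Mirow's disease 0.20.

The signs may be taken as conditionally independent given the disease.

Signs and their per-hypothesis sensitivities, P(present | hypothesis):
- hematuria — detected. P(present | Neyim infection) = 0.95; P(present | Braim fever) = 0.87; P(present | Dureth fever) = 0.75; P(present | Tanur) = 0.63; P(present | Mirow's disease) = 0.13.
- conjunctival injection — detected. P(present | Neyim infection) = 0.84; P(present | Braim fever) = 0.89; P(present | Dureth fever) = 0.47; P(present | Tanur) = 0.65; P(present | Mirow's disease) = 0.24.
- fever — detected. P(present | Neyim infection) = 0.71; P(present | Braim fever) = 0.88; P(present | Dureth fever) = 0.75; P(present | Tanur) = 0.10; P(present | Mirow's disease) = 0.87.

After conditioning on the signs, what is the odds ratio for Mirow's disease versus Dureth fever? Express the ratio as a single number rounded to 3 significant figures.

0.0684

Posterior odds equal prior odds times the likelihood ratio; only the two competing hypotheses matter.
  Mirow's disease: 0.20 × 0.13 × 0.24 × 0.87 = 0.0054288
  Dureth fever: 0.30 × 0.75 × 0.47 × 0.75 = 0.079312
Odds(Mirow's disease : Dureth fever) = 0.0054288 / 0.079312 ≈ 0.0684.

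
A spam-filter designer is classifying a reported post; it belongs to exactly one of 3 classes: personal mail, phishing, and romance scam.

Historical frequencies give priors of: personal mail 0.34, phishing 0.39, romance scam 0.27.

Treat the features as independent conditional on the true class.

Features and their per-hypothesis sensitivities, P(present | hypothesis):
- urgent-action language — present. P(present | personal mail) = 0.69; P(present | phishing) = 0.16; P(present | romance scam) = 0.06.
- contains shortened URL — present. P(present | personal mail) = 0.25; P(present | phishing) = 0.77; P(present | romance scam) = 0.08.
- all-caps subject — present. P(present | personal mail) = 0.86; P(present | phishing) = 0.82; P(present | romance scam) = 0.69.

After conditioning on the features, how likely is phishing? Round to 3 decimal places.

0.434

For each hypothesis, the unnormalized posterior weight is prior × product of the feature likelihoods:
  personal mail: 0.34 × 0.69 × 0.25 × 0.86 = 0.050439
  phishing: 0.39 × 0.16 × 0.77 × 0.82 = 0.039399
  romance scam: 0.27 × 0.06 × 0.08 × 0.69 = 0.00089424
The unnormalized weights sum to 0.090733.
P(phishing | evidence) = 0.039399 / 0.090733 ≈ 0.434.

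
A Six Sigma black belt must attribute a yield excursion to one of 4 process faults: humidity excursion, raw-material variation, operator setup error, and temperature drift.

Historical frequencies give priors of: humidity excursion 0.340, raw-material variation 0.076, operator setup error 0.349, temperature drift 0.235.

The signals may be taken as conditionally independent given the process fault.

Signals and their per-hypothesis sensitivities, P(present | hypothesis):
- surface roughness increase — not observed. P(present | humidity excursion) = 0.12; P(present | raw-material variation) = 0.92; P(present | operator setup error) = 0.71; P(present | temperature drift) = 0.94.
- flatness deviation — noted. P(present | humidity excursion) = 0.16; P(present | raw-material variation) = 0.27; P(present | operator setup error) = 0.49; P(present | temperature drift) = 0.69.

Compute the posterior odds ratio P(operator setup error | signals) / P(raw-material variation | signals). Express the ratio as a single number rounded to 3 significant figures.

The normalizing constant cancels in an odds ratio, so compute prior × likelihood for the two hypotheses only (using 1 − P(present | H) for each absent signal):
  operator setup error: 0.349 × (1 − 0.71) × 0.49 = 0.049593
  raw-material variation: 0.076 × (1 − 0.92) × 0.27 = 0.0016416
Odds(operator setup error : raw-material variation) = 0.049593 / 0.0016416 ≈ 30.2.

30.2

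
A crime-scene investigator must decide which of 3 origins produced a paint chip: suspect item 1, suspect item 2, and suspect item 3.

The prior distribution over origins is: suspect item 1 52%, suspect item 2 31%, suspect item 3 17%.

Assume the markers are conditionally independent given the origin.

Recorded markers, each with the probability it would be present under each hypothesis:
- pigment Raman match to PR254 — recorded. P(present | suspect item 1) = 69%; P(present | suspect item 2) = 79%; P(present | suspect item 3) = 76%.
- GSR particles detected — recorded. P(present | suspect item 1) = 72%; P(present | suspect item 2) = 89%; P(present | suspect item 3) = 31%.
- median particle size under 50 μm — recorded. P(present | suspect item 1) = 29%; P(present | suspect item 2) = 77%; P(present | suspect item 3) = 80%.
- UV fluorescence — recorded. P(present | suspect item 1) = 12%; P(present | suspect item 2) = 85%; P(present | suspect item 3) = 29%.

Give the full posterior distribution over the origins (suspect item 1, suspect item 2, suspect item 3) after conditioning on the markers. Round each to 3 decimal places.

0.056, 0.886, 0.058

For each hypothesis, the unnormalized posterior weight is prior × product of the marker likelihoods:
  suspect item 1: 0.52 × 0.69 × 0.72 × 0.29 × 0.12 = 0.0089901
  suspect item 2: 0.31 × 0.79 × 0.89 × 0.77 × 0.85 = 0.14266
  suspect item 3: 0.17 × 0.76 × 0.31 × 0.80 × 0.29 = 0.0092921
The unnormalized weights sum to 0.16094.
P(suspect item 1 | evidence) = 0.0089901 / 0.16094 ≈ 0.056
P(suspect item 2 | evidence) = 0.14266 / 0.16094 ≈ 0.886
P(suspect item 3 | evidence) = 0.0092921 / 0.16094 ≈ 0.058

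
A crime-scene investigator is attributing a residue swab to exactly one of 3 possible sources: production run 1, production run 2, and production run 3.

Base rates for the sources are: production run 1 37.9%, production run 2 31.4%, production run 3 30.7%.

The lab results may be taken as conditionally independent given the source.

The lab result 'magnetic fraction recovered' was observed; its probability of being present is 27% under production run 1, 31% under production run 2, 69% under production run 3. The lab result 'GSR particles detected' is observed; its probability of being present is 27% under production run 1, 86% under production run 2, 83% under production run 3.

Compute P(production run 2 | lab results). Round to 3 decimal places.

For each hypothesis, the unnormalized posterior weight is prior × product of the lab result likelihoods:
  production run 1: 0.379 × 0.27 × 0.27 = 0.027629
  production run 2: 0.314 × 0.31 × 0.86 = 0.083712
  production run 3: 0.307 × 0.69 × 0.83 = 0.17582
Marginal likelihood of the evidence = 0.28716.
P(production run 2 | evidence) = 0.083712 / 0.28716 ≈ 0.292.

0.292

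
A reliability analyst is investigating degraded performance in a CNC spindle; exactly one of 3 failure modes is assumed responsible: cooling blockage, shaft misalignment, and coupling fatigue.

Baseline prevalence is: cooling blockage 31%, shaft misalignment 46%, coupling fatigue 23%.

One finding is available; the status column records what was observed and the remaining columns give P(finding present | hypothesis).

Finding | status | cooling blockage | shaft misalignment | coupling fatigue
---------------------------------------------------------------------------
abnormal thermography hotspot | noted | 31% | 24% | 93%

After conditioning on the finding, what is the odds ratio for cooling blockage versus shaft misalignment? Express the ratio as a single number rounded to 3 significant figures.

Unnormalized posterior weight (prior times the finding likelihood) for each of the two hypotheses:
  cooling blockage: 0.31 × 0.31 = 0.0961
  shaft misalignment: 0.46 × 0.24 = 0.1104
Posterior odds = 0.0961 / 0.1104 ≈ 0.870.

0.870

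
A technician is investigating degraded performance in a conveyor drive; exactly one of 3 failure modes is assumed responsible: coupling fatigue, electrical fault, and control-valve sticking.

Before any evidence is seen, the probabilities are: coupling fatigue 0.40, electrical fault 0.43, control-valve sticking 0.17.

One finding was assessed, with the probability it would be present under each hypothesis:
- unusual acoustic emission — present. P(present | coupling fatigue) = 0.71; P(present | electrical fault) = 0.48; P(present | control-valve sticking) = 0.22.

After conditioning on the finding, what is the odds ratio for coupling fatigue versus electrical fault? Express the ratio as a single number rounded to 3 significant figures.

Unnormalized posterior weight (prior times the finding likelihood) for each of the two hypotheses:
  coupling fatigue: 0.40 × 0.71 = 0.284
  electrical fault: 0.43 × 0.48 = 0.2064
Posterior odds = 0.284 / 0.2064 ≈ 1.38.

1.38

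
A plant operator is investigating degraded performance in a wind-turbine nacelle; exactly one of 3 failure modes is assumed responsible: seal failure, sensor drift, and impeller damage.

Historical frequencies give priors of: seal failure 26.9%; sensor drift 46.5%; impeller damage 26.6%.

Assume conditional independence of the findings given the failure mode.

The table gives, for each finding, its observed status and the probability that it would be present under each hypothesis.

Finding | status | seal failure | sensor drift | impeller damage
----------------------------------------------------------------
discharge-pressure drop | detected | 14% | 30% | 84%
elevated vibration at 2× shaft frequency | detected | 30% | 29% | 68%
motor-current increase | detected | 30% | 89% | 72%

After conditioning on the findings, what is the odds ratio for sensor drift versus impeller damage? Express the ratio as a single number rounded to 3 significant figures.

0.329

The normalizing constant cancels in an odds ratio, so compute prior × likelihood for the two hypotheses only:
  sensor drift: 0.465 × 0.30 × 0.29 × 0.89 = 0.036005
  impeller damage: 0.266 × 0.84 × 0.68 × 0.72 = 0.1094
Odds(sensor drift : impeller damage) = 0.036005 / 0.1094 ≈ 0.329.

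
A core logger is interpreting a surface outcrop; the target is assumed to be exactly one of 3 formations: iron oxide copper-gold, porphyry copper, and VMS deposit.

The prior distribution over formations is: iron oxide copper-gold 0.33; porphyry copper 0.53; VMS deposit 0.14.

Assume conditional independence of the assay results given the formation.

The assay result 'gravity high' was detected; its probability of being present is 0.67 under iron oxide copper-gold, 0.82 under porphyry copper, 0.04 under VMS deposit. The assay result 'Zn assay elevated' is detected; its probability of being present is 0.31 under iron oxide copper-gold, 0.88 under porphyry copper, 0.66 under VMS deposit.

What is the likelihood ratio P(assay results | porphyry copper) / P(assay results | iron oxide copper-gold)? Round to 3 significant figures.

Take the product of per-assay result likelihoods under each hypothesis, then divide.
  porphyry copper: 0.82 × 0.88 = 0.7216
  iron oxide copper-gold: 0.67 × 0.31 = 0.2077
Bayes factor = 0.7216 / 0.2077 ≈ 3.47

3.47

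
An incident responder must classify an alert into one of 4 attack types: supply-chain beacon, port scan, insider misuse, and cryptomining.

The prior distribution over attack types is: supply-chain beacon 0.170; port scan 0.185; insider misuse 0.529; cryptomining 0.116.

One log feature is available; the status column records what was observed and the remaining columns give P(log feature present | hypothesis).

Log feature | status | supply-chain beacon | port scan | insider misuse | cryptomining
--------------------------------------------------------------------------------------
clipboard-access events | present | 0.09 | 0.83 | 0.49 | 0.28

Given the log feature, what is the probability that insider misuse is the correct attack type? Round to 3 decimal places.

For each hypothesis, the unnormalized posterior weight is prior × likelihood:
  supply-chain beacon: 0.170 × 0.09 = 0.0153
  port scan: 0.185 × 0.83 = 0.15355
  insider misuse: 0.529 × 0.49 = 0.25921
  cryptomining: 0.116 × 0.28 = 0.03248
The unnormalized weights sum to 0.46054.
P(insider misuse | evidence) = 0.25921 / 0.46054 ≈ 0.563.

0.563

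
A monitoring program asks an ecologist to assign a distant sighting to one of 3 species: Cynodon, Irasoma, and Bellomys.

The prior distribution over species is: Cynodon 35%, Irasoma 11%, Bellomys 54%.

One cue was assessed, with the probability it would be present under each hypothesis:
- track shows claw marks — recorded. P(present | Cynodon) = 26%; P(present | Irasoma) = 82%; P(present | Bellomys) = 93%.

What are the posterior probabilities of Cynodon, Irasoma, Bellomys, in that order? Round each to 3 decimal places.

0.133, 0.132, 0.735

Multiply each prior by the likelihood of the cue:
  Cynodon: 0.35 × 0.26 = 0.091
  Irasoma: 0.11 × 0.82 = 0.0902
  Bellomys: 0.54 × 0.93 = 0.5022
Marginal likelihood of the evidence = 0.6834.
P(Cynodon | evidence) = 0.091 / 0.6834 ≈ 0.133
P(Irasoma | evidence) = 0.0902 / 0.6834 ≈ 0.132
P(Bellomys | evidence) = 0.5022 / 0.6834 ≈ 0.735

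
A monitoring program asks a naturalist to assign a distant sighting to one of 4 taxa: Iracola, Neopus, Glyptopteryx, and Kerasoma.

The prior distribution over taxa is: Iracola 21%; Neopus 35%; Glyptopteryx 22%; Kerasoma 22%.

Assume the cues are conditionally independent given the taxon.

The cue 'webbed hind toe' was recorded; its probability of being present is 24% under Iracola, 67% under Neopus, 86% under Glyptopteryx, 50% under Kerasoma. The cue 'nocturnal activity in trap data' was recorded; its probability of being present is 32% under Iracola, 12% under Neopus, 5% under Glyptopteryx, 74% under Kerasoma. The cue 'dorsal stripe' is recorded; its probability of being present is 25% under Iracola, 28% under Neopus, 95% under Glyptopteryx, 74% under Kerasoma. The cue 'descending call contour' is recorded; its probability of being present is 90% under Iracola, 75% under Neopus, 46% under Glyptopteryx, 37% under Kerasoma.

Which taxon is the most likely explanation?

By Bayes' rule with conditional independence, the unnormalized weight for each hypothesis is prior × ∏ likelihoods:
  Iracola: 0.21 × 0.24 × 0.32 × 0.25 × 0.90 = 0.0036288
  Neopus: 0.35 × 0.67 × 0.12 × 0.28 × 0.75 = 0.0059094
  Glyptopteryx: 0.22 × 0.86 × 0.05 × 0.95 × 0.46 = 0.004134
  Kerasoma: 0.22 × 0.50 × 0.74 × 0.74 × 0.37 = 0.022287
The unnormalized weights sum to 0.03596.
P(Iracola | evidence) ≈ 0.0036288 / 0.03596 ≈ 0.101
P(Neopus | evidence) ≈ 0.0059094 / 0.03596 ≈ 0.164
P(Glyptopteryx | evidence) ≈ 0.004134 / 0.03596 ≈ 0.115
P(Kerasoma | evidence) ≈ 0.022287 / 0.03596 ≈ 0.620
The largest is 0.620, so Kerasoma is most probable.

Kerasoma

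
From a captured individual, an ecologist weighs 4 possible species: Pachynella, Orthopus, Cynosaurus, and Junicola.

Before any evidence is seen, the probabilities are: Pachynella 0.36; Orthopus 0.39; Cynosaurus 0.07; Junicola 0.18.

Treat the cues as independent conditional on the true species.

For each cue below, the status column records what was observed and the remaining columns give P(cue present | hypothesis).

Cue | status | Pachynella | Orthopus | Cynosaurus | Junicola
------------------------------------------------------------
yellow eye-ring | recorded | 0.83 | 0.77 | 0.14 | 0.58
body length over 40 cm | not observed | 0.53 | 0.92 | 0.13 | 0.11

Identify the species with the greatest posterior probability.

Pachynella

Multiply each prior by the joint likelihood of the cue pattern (using 1 − P(present | H) for each absent cue):
  Pachynella: 0.36 × 0.83 × (1 − 0.53) = 0.14044
  Orthopus: 0.39 × 0.77 × (1 − 0.92) = 0.024024
  Cynosaurus: 0.07 × 0.14 × (1 − 0.13) = 0.008526
  Junicola: 0.18 × 0.58 × (1 − 0.11) = 0.092916
The unnormalized weights sum to 0.2659.
P(Pachynella | evidence) ≈ 0.14044 / 0.2659 ≈ 0.528
P(Orthopus | evidence) ≈ 0.024024 / 0.2659 ≈ 0.090
P(Cynosaurus | evidence) ≈ 0.008526 / 0.2659 ≈ 0.032
P(Junicola | evidence) ≈ 0.092916 / 0.2659 ≈ 0.349
The largest is 0.528, so Pachynella is most probable.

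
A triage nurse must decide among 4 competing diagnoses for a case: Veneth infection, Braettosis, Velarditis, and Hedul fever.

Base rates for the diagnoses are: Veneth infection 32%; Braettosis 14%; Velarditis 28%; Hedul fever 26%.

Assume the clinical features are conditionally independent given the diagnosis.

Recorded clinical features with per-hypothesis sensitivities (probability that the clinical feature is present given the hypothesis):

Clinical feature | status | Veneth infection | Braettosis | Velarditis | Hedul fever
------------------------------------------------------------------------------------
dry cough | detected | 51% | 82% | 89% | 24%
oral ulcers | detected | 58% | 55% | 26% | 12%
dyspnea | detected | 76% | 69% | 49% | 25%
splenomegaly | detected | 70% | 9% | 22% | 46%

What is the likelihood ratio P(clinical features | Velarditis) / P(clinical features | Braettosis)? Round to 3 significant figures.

0.891

Joint likelihood of the clinical feature pattern under each hypothesis:
  Velarditis: 0.89 × 0.26 × 0.49 × 0.22 = 0.024945
  Braettosis: 0.82 × 0.55 × 0.69 × 0.09 = 0.028007
Bayes factor = 0.024945 / 0.028007 ≈ 0.891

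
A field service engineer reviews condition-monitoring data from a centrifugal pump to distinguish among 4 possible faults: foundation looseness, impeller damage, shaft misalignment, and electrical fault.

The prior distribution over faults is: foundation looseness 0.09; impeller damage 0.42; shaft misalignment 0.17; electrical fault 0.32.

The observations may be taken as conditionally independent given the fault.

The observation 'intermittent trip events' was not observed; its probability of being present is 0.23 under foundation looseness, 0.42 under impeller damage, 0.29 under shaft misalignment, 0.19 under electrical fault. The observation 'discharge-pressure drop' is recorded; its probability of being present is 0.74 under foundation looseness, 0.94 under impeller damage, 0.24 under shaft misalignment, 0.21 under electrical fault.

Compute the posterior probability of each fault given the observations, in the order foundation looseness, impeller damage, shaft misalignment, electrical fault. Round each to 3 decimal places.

0.141, 0.630, 0.080, 0.150

For each hypothesis, the unnormalized posterior weight is prior × product of the observation likelihoods (using 1 − P(present | H) for each absent observation):
  foundation looseness: 0.09 × (1 − 0.23) × 0.74 = 0.051282
  impeller damage: 0.42 × (1 − 0.42) × 0.94 = 0.22898
  shaft misalignment: 0.17 × (1 − 0.29) × 0.24 = 0.028968
  electrical fault: 0.32 × (1 − 0.19) × 0.21 = 0.054432
Marginal likelihood of the evidence = 0.36367.
P(foundation looseness | evidence) = 0.051282 / 0.36367 ≈ 0.141
P(impeller damage | evidence) = 0.22898 / 0.36367 ≈ 0.630
P(shaft misalignment | evidence) = 0.028968 / 0.36367 ≈ 0.080
P(electrical fault | evidence) = 0.054432 / 0.36367 ≈ 0.150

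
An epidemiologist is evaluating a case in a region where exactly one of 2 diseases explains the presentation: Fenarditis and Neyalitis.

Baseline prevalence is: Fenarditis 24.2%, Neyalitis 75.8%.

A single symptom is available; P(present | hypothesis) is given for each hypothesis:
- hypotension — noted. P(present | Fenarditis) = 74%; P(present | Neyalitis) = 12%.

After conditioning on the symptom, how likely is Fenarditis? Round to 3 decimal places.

0.663

For each hypothesis, the unnormalized posterior weight is prior × likelihood:
  Fenarditis: 0.242 × 0.74 = 0.17908
  Neyalitis: 0.758 × 0.12 = 0.09096
Normalizing constant Z = 0.17908 + 0.09096 = 0.27004.
P(Fenarditis | evidence) = 0.17908 / 0.27004 ≈ 0.663.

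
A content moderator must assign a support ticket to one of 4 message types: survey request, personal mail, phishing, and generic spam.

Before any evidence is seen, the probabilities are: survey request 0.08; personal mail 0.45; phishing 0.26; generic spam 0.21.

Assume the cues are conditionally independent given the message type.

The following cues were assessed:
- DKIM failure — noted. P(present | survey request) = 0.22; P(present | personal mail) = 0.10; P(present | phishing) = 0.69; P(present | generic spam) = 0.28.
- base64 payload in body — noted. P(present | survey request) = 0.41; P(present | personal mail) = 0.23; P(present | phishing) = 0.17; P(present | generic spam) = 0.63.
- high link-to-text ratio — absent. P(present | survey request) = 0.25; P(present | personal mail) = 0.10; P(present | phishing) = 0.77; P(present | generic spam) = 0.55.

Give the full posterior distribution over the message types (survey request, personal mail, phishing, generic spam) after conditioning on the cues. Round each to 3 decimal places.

0.141, 0.243, 0.183, 0.434

For each hypothesis, the unnormalized posterior weight is prior × product of the cue likelihoods (using 1 − P(present | H) for each absent cue):
  survey request: 0.08 × 0.22 × 0.41 × (1 − 0.25) = 0.005412
  personal mail: 0.45 × 0.10 × 0.23 × (1 − 0.10) = 0.009315
  phishing: 0.26 × 0.69 × 0.17 × (1 − 0.77) = 0.0070145
  generic spam: 0.21 × 0.28 × 0.63 × (1 − 0.55) = 0.01667
The unnormalized weights sum to 0.038411.
P(survey request | evidence) = 0.005412 / 0.038411 ≈ 0.141
P(personal mail | evidence) = 0.009315 / 0.038411 ≈ 0.243
P(phishing | evidence) = 0.0070145 / 0.038411 ≈ 0.183
P(generic spam | evidence) = 0.01667 / 0.038411 ≈ 0.434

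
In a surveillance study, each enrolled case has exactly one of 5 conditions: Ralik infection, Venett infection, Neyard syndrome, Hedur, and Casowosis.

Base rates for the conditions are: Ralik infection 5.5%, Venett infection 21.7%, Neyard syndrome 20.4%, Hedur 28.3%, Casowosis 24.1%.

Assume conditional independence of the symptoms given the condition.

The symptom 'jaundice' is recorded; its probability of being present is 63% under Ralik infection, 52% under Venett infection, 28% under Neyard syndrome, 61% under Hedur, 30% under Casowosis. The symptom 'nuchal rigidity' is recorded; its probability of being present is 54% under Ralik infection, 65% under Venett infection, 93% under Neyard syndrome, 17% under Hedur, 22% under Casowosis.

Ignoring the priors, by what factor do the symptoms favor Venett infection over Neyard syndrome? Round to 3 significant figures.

1.30

The Bayes factor is the ratio of the joint likelihoods of the symptom pattern under the two hypotheses.
  Venett infection: 0.52 × 0.65 = 0.338
  Neyard syndrome: 0.28 × 0.93 = 0.2604
Bayes factor = 0.338 / 0.2604 ≈ 1.30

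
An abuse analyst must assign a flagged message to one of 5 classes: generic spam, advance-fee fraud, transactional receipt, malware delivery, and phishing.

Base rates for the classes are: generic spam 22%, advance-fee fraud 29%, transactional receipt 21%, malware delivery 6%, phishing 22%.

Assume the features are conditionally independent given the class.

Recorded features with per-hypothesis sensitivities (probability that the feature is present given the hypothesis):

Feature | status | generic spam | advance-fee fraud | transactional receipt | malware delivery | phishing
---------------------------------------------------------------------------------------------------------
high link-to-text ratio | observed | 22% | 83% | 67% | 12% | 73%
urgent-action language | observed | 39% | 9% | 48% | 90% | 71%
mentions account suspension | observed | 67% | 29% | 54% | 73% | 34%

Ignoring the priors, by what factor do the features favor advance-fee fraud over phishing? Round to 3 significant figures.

Joint likelihood of the feature pattern under each hypothesis:
  advance-fee fraud: 0.83 × 0.09 × 0.29 = 0.021663
  phishing: 0.73 × 0.71 × 0.34 = 0.17622
Bayes factor = 0.021663 / 0.17622 ≈ 0.123

0.123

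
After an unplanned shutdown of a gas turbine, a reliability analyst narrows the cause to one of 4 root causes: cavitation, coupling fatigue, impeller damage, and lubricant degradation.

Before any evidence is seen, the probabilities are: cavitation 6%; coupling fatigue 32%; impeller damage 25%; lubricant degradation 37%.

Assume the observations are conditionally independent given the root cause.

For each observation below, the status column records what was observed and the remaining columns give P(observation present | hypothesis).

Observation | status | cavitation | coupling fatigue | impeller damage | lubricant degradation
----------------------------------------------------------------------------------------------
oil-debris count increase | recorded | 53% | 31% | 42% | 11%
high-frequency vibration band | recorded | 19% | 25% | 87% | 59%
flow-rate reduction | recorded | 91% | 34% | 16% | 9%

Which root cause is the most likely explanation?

By Bayes' rule with conditional independence, the unnormalized weight for each hypothesis is prior × ∏ likelihoods:
  cavitation: 0.06 × 0.53 × 0.19 × 0.91 = 0.0054982
  coupling fatigue: 0.32 × 0.31 × 0.25 × 0.34 = 0.008432
  impeller damage: 0.25 × 0.42 × 0.87 × 0.16 = 0.014616
  lubricant degradation: 0.37 × 0.11 × 0.59 × 0.09 = 0.0021612
The unnormalized weights sum to 0.030707.
P(cavitation | evidence) ≈ 0.0054982 / 0.030707 ≈ 0.179
P(coupling fatigue | evidence) ≈ 0.008432 / 0.030707 ≈ 0.275
P(impeller damage | evidence) ≈ 0.014616 / 0.030707 ≈ 0.476
P(lubricant degradation | evidence) ≈ 0.0021612 / 0.030707 ≈ 0.070
The largest is 0.476, so impeller damage is most probable.

impeller damage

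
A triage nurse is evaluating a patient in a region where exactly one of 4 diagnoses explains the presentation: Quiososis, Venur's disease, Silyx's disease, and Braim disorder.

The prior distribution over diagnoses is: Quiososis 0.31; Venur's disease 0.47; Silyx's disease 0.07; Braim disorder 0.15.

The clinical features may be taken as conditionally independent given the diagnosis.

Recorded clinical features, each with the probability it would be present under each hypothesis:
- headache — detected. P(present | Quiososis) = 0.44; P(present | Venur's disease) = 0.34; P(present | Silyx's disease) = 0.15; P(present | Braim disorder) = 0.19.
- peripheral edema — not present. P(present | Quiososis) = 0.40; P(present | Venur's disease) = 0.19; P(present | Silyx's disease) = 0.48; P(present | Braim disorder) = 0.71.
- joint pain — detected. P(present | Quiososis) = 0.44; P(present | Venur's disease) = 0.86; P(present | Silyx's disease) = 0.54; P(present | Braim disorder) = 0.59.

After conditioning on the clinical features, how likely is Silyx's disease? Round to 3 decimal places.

0.019

Multiply each prior by the joint likelihood of the clinical feature pattern (using 1 − P(present | H) for each absent clinical feature):
  Quiososis: 0.31 × 0.44 × (1 − 0.40) × 0.44 = 0.03601
  Venur's disease: 0.47 × 0.34 × (1 − 0.19) × 0.86 = 0.11132
  Silyx's disease: 0.07 × 0.15 × (1 − 0.48) × 0.54 = 0.0029484
  Braim disorder: 0.15 × 0.19 × (1 − 0.71) × 0.59 = 0.0048763
The unnormalized weights sum to 0.15515.
P(Silyx's disease | evidence) = 0.0029484 / 0.15515 ≈ 0.019.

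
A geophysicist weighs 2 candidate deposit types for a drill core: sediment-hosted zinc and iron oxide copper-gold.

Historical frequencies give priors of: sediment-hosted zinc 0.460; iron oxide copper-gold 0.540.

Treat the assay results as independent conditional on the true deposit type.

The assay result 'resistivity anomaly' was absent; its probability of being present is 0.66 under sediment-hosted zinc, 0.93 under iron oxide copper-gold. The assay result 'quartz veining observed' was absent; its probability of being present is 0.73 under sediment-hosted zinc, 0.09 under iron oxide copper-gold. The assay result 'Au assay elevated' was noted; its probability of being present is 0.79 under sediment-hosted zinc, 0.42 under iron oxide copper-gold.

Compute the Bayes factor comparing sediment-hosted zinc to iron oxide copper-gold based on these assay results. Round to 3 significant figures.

2.71

Take the product of per-assay result likelihoods under each hypothesis (using 1 − P(present | H) for each absent assay result), then divide.
  sediment-hosted zinc: (1 − 0.66) × (1 − 0.73) × 0.79 = 0.072522
  iron oxide copper-gold: (1 − 0.93) × (1 − 0.09) × 0.42 = 0.026754
Bayes factor = 0.072522 / 0.026754 ≈ 2.71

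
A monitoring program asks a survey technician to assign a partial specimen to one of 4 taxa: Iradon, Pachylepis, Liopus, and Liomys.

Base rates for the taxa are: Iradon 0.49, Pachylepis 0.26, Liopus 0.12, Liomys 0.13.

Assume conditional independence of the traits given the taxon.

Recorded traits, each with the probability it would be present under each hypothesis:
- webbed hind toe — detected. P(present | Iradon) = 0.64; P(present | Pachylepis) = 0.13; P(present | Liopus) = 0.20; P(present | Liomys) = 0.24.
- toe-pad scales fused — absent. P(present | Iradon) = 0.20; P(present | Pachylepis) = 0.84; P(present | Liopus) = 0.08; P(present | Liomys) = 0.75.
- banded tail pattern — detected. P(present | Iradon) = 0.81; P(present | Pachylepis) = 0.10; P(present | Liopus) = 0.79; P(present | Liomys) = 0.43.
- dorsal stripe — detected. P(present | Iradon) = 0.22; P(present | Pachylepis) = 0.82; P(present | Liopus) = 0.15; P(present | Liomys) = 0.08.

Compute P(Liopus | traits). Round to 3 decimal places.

By Bayes' rule with conditional independence, the unnormalized weight for each hypothesis is prior × ∏ likelihoods (using 1 − P(present | H) for each absent trait):
  Iradon: 0.49 × 0.64 × (1 − 0.20) × 0.81 × 0.22 = 0.044707
  Pachylepis: 0.26 × 0.13 × (1 − 0.84) × 0.10 × 0.82 = 0.00044346
  Liopus: 0.12 × 0.20 × (1 − 0.08) × 0.79 × 0.15 = 0.0026165
  Liomys: 0.13 × 0.24 × (1 − 0.75) × 0.43 × 0.08 = 0.00026832
Marginal likelihood of the evidence = 0.048035.
P(Liopus | evidence) = 0.0026165 / 0.048035 ≈ 0.054.

0.054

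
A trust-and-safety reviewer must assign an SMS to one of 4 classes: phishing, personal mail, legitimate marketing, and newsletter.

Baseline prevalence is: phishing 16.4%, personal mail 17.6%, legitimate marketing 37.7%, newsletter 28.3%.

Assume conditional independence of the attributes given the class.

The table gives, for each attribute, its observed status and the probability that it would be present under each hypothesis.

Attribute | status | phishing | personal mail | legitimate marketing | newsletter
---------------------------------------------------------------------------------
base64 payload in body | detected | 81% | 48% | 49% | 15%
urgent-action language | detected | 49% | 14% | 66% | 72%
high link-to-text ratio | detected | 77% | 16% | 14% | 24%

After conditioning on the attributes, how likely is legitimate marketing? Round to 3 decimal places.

For each hypothesis, the unnormalized posterior weight is prior × product of the attribute likelihoods:
  phishing: 0.164 × 0.81 × 0.49 × 0.77 = 0.050121
  personal mail: 0.176 × 0.48 × 0.14 × 0.16 = 0.0018924
  legitimate marketing: 0.377 × 0.49 × 0.66 × 0.14 = 0.017069
  newsletter: 0.283 × 0.15 × 0.72 × 0.24 = 0.0073354
Marginal likelihood of the evidence = 0.076417.
P(legitimate marketing | evidence) = 0.017069 / 0.076417 ≈ 0.223.

0.223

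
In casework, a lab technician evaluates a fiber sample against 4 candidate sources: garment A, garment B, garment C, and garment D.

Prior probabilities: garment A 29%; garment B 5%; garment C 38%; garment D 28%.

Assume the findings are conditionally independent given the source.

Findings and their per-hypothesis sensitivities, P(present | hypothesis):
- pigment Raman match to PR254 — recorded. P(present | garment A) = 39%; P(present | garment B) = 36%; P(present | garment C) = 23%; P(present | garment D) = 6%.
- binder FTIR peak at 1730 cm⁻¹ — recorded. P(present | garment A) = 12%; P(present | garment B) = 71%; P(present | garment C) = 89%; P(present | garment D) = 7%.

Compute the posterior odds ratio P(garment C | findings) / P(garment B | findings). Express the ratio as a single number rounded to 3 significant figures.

Posterior odds equal prior odds times the likelihood ratio; only the two competing hypotheses matter.
  garment C: 0.38 × 0.23 × 0.89 = 0.077786
  garment B: 0.05 × 0.36 × 0.71 = 0.01278
Posterior odds = 0.077786 / 0.01278 ≈ 6.09.

6.09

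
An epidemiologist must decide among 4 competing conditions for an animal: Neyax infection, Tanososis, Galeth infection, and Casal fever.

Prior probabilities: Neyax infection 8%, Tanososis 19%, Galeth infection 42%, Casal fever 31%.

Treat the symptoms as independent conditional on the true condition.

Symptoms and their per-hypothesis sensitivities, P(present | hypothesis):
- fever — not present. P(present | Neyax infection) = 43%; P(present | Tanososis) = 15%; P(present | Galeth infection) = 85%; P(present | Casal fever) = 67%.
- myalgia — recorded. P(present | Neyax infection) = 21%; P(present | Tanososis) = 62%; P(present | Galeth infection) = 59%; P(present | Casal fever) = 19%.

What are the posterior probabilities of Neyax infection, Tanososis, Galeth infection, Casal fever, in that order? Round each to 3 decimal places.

For each hypothesis, the unnormalized posterior weight is prior × product of the symptom likelihoods (using 1 − P(present | H) for each absent symptom):
  Neyax infection: 0.08 × (1 − 0.43) × 0.21 = 0.009576
  Tanososis: 0.19 × (1 − 0.15) × 0.62 = 0.10013
  Galeth infection: 0.42 × (1 − 0.85) × 0.59 = 0.03717
  Casal fever: 0.31 × (1 − 0.67) × 0.19 = 0.019437
Marginal likelihood of the evidence = 0.16631.
P(Neyax infection | evidence) = 0.009576 / 0.16631 ≈ 0.058
P(Tanososis | evidence) = 0.10013 / 0.16631 ≈ 0.602
P(Galeth infection | evidence) = 0.03717 / 0.16631 ≈ 0.223
P(Casal fever | evidence) = 0.019437 / 0.16631 ≈ 0.117

0.058, 0.602, 0.223, 0.117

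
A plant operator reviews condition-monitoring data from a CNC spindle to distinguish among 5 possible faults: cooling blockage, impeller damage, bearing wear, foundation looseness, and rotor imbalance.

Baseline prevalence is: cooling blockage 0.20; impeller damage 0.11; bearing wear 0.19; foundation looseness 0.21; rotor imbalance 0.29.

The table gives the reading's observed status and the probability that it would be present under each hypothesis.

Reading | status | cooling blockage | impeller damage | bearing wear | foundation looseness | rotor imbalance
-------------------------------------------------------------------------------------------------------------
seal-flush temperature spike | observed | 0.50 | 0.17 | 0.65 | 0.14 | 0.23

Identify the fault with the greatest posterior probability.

bearing wear

Multiply each prior by the likelihood of the reading:
  cooling blockage: 0.20 × 0.50 = 0.1
  impeller damage: 0.11 × 0.17 = 0.0187
  bearing wear: 0.19 × 0.65 = 0.1235
  foundation looseness: 0.21 × 0.14 = 0.0294
  rotor imbalance: 0.29 × 0.23 = 0.0667
Normalizing constant Z = 0.1 + 0.0187 + 0.1235 + 0.0294 + 0.0667 = 0.3383.
P(cooling blockage | evidence) ≈ 0.1 / 0.3383 ≈ 0.296
P(impeller damage | evidence) ≈ 0.0187 / 0.3383 ≈ 0.055
P(bearing wear | evidence) ≈ 0.1235 / 0.3383 ≈ 0.365
P(foundation looseness | evidence) ≈ 0.0294 / 0.3383 ≈ 0.087
P(rotor imbalance | evidence) ≈ 0.0667 / 0.3383 ≈ 0.197
The largest is 0.365, so bearing wear is most probable.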